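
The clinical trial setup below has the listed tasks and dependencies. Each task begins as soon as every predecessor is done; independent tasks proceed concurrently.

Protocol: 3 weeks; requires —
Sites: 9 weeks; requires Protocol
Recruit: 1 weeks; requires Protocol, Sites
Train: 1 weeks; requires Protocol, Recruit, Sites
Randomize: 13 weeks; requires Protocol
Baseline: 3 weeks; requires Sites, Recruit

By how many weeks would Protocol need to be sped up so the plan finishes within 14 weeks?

Current finish: 16 weeks; target: 14.
Protocol is on every critical path, so each week cut from Protocol cuts the finish by one (this holds down to a finish of 14).
Need 16 − 14 = 2 weeks off Protocol → Protocol becomes 1 week, finish becomes 14.

2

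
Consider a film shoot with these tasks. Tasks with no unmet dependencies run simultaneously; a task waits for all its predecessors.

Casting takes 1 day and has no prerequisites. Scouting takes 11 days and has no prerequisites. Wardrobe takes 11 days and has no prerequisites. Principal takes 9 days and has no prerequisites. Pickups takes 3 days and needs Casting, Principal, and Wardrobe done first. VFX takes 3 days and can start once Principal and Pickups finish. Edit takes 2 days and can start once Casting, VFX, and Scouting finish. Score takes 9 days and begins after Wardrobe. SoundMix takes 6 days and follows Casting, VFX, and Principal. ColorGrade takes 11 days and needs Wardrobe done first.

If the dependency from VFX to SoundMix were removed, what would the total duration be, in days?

Original critical path: Wardrobe→Pickups→VFX→SoundMix = 11+3+3+6 = 23 ⇒ 23 days.
Without VFX→SoundMix, SoundMix's earliest start moves from 17 to 9.
After: Wardrobe→ColorGrade = 11+11 = 22 → 22 days.

22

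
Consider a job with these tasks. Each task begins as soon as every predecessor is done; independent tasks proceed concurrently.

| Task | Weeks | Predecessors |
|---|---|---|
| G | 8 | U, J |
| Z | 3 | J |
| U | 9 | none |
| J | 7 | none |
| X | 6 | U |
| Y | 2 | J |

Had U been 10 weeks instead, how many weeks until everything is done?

18

Baseline: U→G = 9+8 = 17 → 17 weeks.
U lies on that path, so at 10 weeks the path becomes 18 weeks.
The critical path is still U→G; finish is now 18 weeks.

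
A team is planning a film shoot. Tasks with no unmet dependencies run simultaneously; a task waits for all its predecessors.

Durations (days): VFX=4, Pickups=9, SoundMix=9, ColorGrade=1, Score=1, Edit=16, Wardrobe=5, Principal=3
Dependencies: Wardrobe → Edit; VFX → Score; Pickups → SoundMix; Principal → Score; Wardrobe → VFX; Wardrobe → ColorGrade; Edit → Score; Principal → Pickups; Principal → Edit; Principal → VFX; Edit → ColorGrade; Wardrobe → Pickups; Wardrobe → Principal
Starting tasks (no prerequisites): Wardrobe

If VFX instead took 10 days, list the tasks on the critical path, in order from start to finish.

Actual critical path: Wardrobe→Principal→Pickups→SoundMix = 5+3+9+9 = 26 ⇒ 26 days.
The longest path through VFX is only 13 days, so VFX has float 13.
The critical path is still Wardrobe→Principal→Pickups→SoundMix; finish is now 26 days.

Wardrobe, Principal, Pickups, SoundMix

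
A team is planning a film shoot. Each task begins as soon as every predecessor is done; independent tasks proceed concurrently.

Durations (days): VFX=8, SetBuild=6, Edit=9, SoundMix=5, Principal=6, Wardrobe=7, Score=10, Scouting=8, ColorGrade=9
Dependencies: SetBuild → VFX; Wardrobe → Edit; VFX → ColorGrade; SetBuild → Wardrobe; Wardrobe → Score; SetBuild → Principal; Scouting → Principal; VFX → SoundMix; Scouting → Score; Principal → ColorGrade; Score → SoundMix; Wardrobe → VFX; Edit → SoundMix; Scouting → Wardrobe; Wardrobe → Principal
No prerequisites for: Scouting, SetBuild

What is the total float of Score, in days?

2

Critical path: Scouting→Wardrobe→VFX→ColorGrade = 8+7+8+9 = 32, so the finish is 32 days.
Longest path through Score: 30 days (earliest finish 25, latest finish 27).
Slack of Score = 17 − 15 = 2 days.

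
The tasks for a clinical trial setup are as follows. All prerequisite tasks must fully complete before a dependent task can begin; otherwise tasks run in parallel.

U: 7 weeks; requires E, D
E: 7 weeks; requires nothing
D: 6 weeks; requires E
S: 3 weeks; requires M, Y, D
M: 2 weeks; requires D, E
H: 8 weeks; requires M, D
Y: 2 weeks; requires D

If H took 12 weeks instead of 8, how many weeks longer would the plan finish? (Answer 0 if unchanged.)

4

The binding path is E→D→M→H = 7+6+2+8 = 23; finish at 23 weeks.
H is on the critical path; changing it to 12 makes that path 27 weeks.
The critical path is still E→D→M→H; finish is now 27 weeks.
Change in finish: 27 − 23 = +4 weeks.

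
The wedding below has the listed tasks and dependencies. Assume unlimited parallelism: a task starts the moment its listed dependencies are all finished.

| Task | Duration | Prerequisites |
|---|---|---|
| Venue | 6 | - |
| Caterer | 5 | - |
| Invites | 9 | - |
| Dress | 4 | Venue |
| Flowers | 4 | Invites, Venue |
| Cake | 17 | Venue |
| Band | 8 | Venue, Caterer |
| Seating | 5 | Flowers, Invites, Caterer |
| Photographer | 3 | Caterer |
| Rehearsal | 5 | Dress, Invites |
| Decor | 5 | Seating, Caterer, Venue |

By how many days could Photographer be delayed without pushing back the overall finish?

15

Venue→Cake = 6+17 = 23 sets the makespan at 23 days.
Photographer finishes as early as 8 and must finish by 23.
Float = 23 − 8 = 15.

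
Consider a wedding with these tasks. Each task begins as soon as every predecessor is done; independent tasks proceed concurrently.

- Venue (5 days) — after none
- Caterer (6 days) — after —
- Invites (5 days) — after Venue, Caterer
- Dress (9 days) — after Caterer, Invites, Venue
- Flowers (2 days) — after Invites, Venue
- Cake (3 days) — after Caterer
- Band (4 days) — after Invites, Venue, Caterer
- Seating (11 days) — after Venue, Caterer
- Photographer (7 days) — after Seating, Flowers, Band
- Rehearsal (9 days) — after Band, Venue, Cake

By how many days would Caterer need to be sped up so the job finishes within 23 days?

1

Current finish: 24 days; target: 23.
Caterer is on every critical path, so each day cut from Caterer cuts the finish by one (this holds down to a finish of 23).
Need 24 − 23 = 1 day off Caterer → Caterer becomes 5 days, finish becomes 23.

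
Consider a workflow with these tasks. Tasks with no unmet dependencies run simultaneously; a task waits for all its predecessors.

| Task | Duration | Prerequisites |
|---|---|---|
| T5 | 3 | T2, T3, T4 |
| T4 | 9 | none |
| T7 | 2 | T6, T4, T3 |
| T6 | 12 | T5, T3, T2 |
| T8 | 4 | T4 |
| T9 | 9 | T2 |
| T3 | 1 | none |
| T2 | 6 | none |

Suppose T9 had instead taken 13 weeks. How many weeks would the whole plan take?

26

As given, the longest chain is T4→T5→T6→T7 = 9+3+12+2 = 26, so the finish is 26 weeks.
T9 is off the critical path — its longest chain is 15 weeks, giving 11 of slack.
No other chain overtakes it, so the finish is 26 weeks.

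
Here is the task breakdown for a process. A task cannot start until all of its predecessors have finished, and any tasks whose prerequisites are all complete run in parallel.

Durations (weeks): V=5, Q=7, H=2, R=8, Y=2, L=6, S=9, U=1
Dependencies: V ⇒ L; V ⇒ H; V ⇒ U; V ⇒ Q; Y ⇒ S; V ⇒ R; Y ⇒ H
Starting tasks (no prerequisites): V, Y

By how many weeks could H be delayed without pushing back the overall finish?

6

V→R = 5+8 = 13 sets the makespan at 13 weeks.
The longest chain containing H totals 7 weeks.
Slack of H = 11 − 5 = 6 weeks.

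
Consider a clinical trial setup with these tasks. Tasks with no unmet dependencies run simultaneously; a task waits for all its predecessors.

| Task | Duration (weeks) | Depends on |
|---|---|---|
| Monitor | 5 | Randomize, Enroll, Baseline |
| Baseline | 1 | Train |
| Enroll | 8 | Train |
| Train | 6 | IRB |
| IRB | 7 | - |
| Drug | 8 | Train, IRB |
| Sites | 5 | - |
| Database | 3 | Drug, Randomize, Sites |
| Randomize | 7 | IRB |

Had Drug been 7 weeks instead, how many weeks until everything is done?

26

Baseline: IRB→Train→Enroll→Monitor = 7+6+8+5 = 26 → 26 weeks.
Drug has 2 weeks of float (longest path through it is 24).
The critical path is still IRB→Train→Enroll→Monitor; finish is now 26 weeks.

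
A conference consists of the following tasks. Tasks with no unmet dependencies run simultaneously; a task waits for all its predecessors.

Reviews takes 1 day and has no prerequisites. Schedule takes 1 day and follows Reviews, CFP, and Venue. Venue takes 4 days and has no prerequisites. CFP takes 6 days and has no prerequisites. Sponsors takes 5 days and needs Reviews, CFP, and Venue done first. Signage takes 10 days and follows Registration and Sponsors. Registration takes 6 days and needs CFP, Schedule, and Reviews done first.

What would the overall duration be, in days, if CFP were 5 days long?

Critical path before the change: CFP→Schedule→Registration→Signage = 6+1+6+10 = 23 giving 23 days.
CFP lies on that path, so at 5 days the path becomes 22 days.
That remains the longest chain; total 22 days.

22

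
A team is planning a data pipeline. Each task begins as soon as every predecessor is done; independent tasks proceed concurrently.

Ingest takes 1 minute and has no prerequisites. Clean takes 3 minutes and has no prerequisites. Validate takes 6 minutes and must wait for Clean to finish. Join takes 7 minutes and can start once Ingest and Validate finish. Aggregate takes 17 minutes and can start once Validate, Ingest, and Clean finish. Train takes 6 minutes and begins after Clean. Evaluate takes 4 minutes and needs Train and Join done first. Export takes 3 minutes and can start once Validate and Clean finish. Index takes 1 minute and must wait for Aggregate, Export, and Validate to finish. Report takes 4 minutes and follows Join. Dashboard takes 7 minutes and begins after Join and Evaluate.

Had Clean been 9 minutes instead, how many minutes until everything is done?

As given, the longest chain is Clean→Validate→Join→Evaluate→Dashboard = 3+6+7+4+7 = 27, so the finish is 27 minutes.
Since Clean is critical, the +6 change carries straight to that chain (now 33 minutes).
That remains the longest chain; total 33 minutes.

33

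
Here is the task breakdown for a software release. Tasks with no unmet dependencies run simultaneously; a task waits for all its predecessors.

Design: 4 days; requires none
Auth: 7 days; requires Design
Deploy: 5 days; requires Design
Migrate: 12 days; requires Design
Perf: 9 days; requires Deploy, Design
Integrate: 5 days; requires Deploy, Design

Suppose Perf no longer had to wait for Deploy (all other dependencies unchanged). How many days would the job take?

Original critical path: Design→Deploy→Perf = 4+5+9 = 18 ⇒ 18 days.
Without Deploy→Perf, Perf's earliest start moves from 9 to 4.
New critical path: Design→Migrate = 4+12 = 16 ⇒ 16 days.

16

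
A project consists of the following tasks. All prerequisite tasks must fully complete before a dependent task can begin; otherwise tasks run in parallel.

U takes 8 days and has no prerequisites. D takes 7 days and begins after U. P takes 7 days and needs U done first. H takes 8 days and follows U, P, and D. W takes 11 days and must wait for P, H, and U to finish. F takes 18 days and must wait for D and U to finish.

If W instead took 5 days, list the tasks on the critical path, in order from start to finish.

U, D, F

Critical path before the change: U→D→H→W = 8+7+8+11 = 34 giving 34 days.
W lies on that path, so at 5 days the path becomes 28 days.
New critical path: U→D→F = 8+7+18 = 33 ⇒ 33 days.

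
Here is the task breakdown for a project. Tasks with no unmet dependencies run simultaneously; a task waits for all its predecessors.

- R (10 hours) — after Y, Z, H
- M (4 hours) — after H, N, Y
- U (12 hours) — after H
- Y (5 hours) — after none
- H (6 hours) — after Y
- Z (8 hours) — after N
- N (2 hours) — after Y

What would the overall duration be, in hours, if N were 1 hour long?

Critical path before the change: Y→N→Z→R = 5+2+8+10 = 25 giving 25 hours.
Since N is critical, the -1 change carries straight to that chain (now 24 hours).
No other chain overtakes it, so the finish is 24 hours.

24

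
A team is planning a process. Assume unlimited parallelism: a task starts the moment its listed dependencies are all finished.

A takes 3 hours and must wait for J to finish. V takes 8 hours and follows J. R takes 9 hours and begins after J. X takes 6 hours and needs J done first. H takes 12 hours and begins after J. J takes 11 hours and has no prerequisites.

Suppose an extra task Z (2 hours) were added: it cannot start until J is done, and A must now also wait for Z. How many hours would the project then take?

23

Originally the project takes 23 hours.
With Z inserted, A now waits for max(J, Z).
New critical path: J→H = 11+12 = 23 ⇒ 23 hours.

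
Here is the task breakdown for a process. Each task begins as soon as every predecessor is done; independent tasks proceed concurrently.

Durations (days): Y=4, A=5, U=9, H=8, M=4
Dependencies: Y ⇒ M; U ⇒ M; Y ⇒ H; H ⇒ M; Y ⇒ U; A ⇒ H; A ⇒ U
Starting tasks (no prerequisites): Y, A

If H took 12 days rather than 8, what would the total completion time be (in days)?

The binding path is A→U→M = 5+9+4 = 18; finish at 18 days.
The longest path through H is only 17 days, so H has float 1.
New critical path: A→H→M = 5+12+4 = 21 ⇒ 21 days.

21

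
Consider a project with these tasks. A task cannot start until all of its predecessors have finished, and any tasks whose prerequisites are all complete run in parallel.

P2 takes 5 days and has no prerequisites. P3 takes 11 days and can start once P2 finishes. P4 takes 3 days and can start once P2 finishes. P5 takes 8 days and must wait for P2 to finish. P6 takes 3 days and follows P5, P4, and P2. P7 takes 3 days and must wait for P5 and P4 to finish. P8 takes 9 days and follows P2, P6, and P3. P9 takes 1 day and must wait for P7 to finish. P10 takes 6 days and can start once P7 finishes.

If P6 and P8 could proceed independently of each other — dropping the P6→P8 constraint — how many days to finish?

Before: longest chain P2→P3→P8 = 5+11+9 = 25, finish 25.
Dropping P6→P8 doesn't change P8's earliest start (16); another predecessor still binds.
New critical path: P2→P3→P8 = 5+11+9 = 25 ⇒ 25 days.

25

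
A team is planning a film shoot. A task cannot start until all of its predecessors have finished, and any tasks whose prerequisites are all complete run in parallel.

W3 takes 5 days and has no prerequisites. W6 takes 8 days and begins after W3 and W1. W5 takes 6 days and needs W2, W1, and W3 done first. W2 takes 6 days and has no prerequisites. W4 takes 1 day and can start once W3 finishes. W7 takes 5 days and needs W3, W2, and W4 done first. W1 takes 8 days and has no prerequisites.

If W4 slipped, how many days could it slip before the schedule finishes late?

5

Critical path: W1→W6 = 8+8 = 16, so the finish is 16 days.
The longest chain containing W4 totals 11 days.
So W4 can slip 11 − 6 = 5 days.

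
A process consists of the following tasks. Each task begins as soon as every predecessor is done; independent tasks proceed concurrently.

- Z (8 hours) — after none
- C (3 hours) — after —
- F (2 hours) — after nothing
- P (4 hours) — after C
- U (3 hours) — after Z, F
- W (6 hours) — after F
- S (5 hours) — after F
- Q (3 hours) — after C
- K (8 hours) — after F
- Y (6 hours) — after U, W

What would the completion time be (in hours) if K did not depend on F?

With the dependency in place, Z→U→Y = 8+3+6 = 17 sets the finish at 17 hours.
Without F→K, K's earliest start moves from 2 to 0.
New critical path: Z→U→Y = 8+3+6 = 17 ⇒ 17 hours.

17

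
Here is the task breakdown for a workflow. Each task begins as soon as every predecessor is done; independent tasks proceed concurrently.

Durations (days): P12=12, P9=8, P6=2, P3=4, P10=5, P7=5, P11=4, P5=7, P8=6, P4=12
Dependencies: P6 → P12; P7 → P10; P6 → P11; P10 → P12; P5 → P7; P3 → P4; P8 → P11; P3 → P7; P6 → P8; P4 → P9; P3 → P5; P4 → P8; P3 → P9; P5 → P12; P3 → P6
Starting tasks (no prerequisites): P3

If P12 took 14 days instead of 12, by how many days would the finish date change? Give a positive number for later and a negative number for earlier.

The binding path is P3→P5→P7→P10→P12 = 4+7+5+5+12 = 33; finish at 33 days.
Since P12 is critical, the +2 change carries straight to that chain (now 35 days).
No other chain overtakes it, so the finish is 35 days.
Change in finish: 35 − 33 = +2 days.

2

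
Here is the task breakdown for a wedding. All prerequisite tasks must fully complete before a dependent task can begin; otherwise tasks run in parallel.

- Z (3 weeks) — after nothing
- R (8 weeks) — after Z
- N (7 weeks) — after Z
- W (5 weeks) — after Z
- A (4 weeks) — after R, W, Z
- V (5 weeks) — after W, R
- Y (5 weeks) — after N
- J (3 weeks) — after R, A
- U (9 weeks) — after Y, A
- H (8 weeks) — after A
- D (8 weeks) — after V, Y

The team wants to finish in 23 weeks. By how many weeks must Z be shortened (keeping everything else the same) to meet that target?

1

Current finish: 24 weeks; target: 23.
Z is on every critical path, so each week cut from Z cuts the finish by one (this holds down to a finish of 22).
Need 24 − 23 = 1 week off Z → Z becomes 2 weeks, finish becomes 23.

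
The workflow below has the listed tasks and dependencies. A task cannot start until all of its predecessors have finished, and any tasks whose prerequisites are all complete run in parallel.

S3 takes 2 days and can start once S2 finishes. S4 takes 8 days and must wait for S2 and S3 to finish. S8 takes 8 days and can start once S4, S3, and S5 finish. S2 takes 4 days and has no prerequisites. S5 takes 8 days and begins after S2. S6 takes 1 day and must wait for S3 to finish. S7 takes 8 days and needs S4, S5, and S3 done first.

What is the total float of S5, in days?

S2→S3→S4→S7 = 4+2+8+8 = 22 sets the makespan at 22 days.
Longest path through S5: 20 days (earliest finish 12, latest finish 14).
Float = 22 − 20 = 2.

2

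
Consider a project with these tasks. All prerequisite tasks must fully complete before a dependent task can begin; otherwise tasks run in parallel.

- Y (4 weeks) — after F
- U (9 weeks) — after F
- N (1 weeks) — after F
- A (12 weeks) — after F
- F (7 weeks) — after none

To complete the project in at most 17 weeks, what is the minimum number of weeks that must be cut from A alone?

Current finish: 19 weeks; target: 17.
A is on every critical path, so each week cut from A cuts the finish by one (this holds down to a finish of 16).
Need 19 − 17 = 2 weeks off A → A becomes 10 weeks, finish becomes 17.

2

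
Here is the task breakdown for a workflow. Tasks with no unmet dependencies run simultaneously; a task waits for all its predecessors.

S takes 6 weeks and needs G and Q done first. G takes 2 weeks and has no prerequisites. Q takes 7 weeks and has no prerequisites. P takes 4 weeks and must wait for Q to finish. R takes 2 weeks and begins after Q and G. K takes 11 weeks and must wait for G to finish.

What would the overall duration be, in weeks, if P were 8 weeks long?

Critical path before the change: G→K = 2+11 = 13 giving 13 weeks.
P has 2 weeks of float (longest path through it is 11).
New critical path: Q→P = 7+8 = 15 ⇒ 15 weeks.

15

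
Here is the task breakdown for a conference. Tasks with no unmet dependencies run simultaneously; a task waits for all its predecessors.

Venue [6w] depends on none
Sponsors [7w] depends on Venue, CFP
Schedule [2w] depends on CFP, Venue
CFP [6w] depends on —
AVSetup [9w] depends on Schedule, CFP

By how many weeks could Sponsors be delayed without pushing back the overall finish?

Venue→Schedule→AVSetup = 6+2+9 = 17 sets the makespan at 17 weeks.
Sponsors finishes as early as 13 and must finish by 17.
Float = 17 − 13 = 4.

4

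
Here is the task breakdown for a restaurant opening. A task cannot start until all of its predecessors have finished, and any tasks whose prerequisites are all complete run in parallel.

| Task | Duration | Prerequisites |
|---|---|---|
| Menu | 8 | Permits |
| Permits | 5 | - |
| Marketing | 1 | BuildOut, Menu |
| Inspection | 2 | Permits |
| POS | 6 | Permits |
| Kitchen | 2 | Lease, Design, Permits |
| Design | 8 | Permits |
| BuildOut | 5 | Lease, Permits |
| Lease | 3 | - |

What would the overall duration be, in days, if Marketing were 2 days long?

15

Baseline: Permits→Design→Kitchen = 5+8+2 = 15 → 15 days.
Marketing has 1 day of float (longest path through it is 14).
The critical path is still Permits→Design→Kitchen; finish is now 15 days.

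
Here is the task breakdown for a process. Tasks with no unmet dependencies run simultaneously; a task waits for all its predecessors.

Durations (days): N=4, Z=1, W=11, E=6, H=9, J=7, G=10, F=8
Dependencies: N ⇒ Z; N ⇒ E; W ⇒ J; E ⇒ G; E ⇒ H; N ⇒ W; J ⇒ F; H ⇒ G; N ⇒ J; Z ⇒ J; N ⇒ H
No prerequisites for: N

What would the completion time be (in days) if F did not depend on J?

29

Before: longest chain N→W→J→F = 4+11+7+8 = 30, finish 30.
Without J→F, F's earliest start moves from 22 to 0.
The longest chain is now N→E→H→G = 4+6+9+10 = 29, so the process takes 29 days.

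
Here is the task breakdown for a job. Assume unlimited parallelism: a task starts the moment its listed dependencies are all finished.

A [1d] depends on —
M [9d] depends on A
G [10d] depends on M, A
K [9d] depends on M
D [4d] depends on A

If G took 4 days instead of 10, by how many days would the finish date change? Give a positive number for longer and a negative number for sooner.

-1

Actual critical path: A→M→G = 1+9+10 = 20 ⇒ 20 days.
Since G is critical, the -6 change carries straight to that chain (now 14 days).
The binding chain switches to A→M→K = 1+9+9 = 19; finish 19 days.
Change in finish: 19 − 20 = -1 days.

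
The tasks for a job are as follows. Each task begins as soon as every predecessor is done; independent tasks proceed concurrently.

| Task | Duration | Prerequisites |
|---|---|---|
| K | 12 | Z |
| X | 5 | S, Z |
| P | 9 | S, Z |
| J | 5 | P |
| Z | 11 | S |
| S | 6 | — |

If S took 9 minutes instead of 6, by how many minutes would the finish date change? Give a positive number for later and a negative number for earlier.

3

The binding path is S→Z→P→J = 6+11+9+5 = 31; finish at 31 minutes.
Since S is critical, the +3 change carries straight to that chain (now 34 minutes).
No other chain overtakes it, so the finish is 34 minutes.
Change in finish: 34 − 31 = +3 minutes.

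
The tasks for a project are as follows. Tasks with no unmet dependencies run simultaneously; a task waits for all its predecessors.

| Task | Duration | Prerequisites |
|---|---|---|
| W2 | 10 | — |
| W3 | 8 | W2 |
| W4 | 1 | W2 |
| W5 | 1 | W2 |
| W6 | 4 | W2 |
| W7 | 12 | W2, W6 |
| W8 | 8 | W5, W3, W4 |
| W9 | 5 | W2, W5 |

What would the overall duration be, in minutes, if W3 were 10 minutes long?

Critical path before the change: W2→W3→W8 = 10+8+8 = 26 giving 26 minutes.
W3 is on the critical path; changing it to 10 makes that path 28 minutes.
The critical path is still W2→W3→W8; finish is now 28 minutes.

28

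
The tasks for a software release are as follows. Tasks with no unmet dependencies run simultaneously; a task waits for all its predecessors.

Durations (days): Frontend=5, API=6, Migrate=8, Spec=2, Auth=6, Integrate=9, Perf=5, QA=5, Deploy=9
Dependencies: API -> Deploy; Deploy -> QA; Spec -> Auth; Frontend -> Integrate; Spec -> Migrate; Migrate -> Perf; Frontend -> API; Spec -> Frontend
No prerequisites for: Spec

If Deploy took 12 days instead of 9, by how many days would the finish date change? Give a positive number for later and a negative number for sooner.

Baseline: Spec→Frontend→API→Deploy→QA = 2+5+6+9+5 = 27 → 27 days.
Deploy lies on that path, so at 12 days the path becomes 30 days.
The critical path is still Spec→Frontend→API→Deploy→QA; finish is now 30 days.
Change in finish: 30 − 27 = +3 days.

3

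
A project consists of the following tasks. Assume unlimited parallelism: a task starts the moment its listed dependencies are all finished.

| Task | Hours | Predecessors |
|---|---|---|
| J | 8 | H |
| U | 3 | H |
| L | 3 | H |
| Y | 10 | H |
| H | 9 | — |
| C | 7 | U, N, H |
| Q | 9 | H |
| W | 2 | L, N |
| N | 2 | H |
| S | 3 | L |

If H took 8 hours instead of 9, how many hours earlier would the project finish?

The binding path is H→Y = 9+10 = 19; finish at 19 hours.
H is on the critical path; changing it to 8 makes that path 18 hours.
That remains the longest chain; total 18 hours.
Change in finish: 18 − 19 = -1 hours.

1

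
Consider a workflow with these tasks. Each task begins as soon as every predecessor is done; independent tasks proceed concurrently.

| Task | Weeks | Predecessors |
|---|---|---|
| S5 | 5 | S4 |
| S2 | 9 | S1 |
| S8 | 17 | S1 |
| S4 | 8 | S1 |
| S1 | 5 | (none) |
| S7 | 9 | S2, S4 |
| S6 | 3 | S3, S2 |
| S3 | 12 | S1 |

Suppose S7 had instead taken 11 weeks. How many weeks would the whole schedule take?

25

The binding path is S1→S2→S7 = 5+9+9 = 23; finish at 23 weeks.
Since S7 is critical, the +2 change carries straight to that chain (now 25 weeks).
The critical path is still S1→S2→S7; finish is now 25 weeks.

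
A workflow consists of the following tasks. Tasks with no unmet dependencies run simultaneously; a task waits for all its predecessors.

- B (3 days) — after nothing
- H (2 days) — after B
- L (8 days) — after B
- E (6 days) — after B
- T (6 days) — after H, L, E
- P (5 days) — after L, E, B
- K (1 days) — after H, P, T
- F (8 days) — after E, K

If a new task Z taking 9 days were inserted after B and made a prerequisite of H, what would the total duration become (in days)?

29

Originally the plan takes 26 days.
With Z inserted, H now waits for max(B, Z).
New critical path: B→Z→H→T→K→F = 3+9+2+6+1+8 = 29 ⇒ 29 days.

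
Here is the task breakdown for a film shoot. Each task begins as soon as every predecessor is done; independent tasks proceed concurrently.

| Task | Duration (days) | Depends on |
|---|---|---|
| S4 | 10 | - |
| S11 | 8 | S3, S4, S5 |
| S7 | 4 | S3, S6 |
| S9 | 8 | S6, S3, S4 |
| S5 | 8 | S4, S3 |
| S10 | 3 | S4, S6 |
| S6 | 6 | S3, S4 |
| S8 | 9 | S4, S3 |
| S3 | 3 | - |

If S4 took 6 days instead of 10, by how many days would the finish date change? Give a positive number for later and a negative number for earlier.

-4

Actual critical path: S4→S5→S11 = 10+8+8 = 26 ⇒ 26 days.
S4 lies on that path, so at 6 days the path becomes 22 days.
That remains the longest chain; total 22 days.
Change in finish: 22 − 26 = -4 days.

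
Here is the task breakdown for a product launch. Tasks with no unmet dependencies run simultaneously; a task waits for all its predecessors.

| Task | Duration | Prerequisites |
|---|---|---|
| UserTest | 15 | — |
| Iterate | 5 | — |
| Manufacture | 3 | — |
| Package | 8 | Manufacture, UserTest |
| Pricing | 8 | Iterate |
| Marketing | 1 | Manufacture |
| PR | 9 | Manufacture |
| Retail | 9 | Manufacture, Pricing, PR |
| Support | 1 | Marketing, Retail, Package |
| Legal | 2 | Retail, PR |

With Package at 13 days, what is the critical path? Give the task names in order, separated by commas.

UserTest, Package, Support

The binding path is UserTest→Package→Support = 15+8+1 = 24; finish at 24 days.
Since Package is critical, the +5 change carries straight to that chain (now 29 days).
No other chain overtakes it, so the finish is 29 days.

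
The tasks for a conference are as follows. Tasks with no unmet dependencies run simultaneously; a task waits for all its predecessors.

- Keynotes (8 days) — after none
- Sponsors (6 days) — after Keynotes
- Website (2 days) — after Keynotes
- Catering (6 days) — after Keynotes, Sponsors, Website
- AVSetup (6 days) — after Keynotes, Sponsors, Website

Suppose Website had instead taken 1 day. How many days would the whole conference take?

As given, the longest chain is Keynotes→Sponsors→Catering = 8+6+6 = 20, so the finish is 20 days.
Website is off the critical path — its longest chain is 16 days, giving 4 of slack.
The critical path is still Keynotes→Sponsors→Catering; finish is now 20 days.

20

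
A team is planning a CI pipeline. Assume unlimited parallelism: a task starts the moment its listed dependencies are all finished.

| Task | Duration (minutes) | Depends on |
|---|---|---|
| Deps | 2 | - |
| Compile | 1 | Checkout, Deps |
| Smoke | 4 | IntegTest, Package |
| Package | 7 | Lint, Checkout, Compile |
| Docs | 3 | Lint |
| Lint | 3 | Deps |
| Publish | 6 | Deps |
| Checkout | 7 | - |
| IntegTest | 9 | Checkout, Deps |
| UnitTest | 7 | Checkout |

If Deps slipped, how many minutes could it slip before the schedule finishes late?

4

Critical path: Checkout→IntegTest→Smoke = 7+9+4 = 20, so the finish is 20 minutes.
Longest path through Deps: 16 minutes (earliest finish 2, latest finish 6).
Slack of Deps = 4 − 0 = 4 minutes.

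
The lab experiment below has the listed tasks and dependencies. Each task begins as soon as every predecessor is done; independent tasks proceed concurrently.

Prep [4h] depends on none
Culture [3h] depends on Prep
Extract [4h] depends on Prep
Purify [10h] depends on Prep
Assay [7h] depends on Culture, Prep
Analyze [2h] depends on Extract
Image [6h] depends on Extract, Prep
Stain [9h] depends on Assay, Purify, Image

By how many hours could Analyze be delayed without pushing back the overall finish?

The longest chain is Prep→Culture→Assay→Stain = 4+3+7+9 = 23; overall finish 23 hours.
Analyze finishes as early as 10 and must finish by 23.
Slack of Analyze = 21 − 8 = 13 hours.

13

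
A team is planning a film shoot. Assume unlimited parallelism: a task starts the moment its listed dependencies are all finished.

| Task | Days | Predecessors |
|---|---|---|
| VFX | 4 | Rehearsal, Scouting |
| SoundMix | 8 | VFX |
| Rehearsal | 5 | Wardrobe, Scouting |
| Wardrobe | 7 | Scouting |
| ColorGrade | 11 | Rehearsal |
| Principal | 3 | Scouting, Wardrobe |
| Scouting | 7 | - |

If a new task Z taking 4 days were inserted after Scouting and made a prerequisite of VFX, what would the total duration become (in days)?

31

Originally the film shoot takes 31 days.
With Z inserted, VFX now waits for max(Rehearsal, Scouting, Z).
New critical path: Scouting→Wardrobe→Rehearsal→VFX→SoundMix = 7+7+5+4+8 = 31 ⇒ 31 days.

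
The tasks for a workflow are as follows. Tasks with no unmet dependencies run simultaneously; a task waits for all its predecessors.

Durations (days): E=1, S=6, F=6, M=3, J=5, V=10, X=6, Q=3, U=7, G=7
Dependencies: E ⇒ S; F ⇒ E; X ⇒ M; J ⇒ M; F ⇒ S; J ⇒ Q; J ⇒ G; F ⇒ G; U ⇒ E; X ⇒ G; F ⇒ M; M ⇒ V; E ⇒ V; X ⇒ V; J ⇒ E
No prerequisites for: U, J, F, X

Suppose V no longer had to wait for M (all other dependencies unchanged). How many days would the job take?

Before: longest chain F→M→V = 6+3+10 = 19, finish 19.
Without M→V, V's earliest start moves from 9 to 8.
The longest chain is now U→E→V = 7+1+10 = 18, so the job takes 18 days.

18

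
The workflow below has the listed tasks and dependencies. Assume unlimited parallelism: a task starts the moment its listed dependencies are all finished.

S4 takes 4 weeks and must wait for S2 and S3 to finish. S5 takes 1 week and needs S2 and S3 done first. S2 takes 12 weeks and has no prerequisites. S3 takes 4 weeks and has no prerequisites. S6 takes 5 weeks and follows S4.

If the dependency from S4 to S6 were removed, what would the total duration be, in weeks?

16

Original critical path: S2→S4→S6 = 12+4+5 = 21 ⇒ 21 weeks.
Without S4→S6, S6's earliest start moves from 16 to 0.
New critical path: S2→S4 = 12+4 = 16 ⇒ 16 weeks.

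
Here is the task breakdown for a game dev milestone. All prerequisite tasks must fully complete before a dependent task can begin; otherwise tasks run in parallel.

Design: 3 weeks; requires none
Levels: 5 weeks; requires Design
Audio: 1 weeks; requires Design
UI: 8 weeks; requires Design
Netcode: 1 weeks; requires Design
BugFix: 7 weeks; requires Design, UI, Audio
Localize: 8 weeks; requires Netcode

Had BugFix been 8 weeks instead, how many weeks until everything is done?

19

Baseline: Design→UI→BugFix = 3+8+7 = 18 → 18 weeks.
Since BugFix is critical, the +1 change carries straight to that chain (now 19 weeks).
The critical path is still Design→UI→BugFix; finish is now 19 weeks.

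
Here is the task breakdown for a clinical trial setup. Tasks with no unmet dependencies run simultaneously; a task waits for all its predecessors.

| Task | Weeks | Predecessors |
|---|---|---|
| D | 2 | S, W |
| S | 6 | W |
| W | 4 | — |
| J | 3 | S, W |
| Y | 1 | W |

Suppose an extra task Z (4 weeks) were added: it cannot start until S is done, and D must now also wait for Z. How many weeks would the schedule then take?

Originally the schedule takes 13 weeks.
With Z inserted, D now waits for max(S, W, Z).
New critical path: W→S→Z→D = 4+6+4+2 = 16 ⇒ 16 weeks.

16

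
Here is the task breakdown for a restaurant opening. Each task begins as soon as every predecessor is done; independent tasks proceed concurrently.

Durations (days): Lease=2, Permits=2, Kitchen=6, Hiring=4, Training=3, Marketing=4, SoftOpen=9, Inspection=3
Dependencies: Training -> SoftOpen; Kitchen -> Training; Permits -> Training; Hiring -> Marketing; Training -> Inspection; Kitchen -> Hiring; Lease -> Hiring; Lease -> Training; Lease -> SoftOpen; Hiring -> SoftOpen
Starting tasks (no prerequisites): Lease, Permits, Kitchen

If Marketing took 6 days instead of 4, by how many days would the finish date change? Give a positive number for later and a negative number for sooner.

The binding path is Kitchen→Hiring→SoftOpen = 6+4+9 = 19; finish at 19 days.
Marketing is off the critical path — its longest chain is 14 days, giving 5 of slack.
That remains the longest chain; total 19 days.
Change in finish: 19 − 19 = +0 days.

0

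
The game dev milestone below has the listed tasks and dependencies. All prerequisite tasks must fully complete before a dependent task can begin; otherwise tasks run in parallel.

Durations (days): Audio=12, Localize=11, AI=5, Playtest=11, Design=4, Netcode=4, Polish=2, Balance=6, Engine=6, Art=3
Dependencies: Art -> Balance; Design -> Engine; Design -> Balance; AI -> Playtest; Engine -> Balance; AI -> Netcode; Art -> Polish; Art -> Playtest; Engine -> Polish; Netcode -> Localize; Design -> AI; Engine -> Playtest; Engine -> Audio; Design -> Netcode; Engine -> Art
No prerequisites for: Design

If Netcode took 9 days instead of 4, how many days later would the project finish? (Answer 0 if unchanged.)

The binding path is Design→AI→Netcode→Localize = 4+5+4+11 = 24; finish at 24 days.
Netcode is on the critical path; changing it to 9 makes that path 29 days.
That remains the longest chain; total 29 days.
Change in finish: 29 − 24 = +5 days.

5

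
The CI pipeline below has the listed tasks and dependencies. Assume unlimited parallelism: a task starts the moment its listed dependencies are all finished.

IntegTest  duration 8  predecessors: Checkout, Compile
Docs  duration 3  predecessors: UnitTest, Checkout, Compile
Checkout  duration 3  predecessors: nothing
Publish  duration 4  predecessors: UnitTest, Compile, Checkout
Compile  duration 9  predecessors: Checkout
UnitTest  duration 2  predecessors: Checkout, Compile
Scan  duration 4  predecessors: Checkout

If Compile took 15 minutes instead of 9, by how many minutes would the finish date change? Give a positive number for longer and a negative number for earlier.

6

As given, the longest chain is Checkout→Compile→IntegTest = 3+9+8 = 20, so the finish is 20 minutes.
Since Compile is critical, the +6 change carries straight to that chain (now 26 minutes).
That remains the longest chain; total 26 minutes.
Change in finish: 26 − 20 = +6 minutes.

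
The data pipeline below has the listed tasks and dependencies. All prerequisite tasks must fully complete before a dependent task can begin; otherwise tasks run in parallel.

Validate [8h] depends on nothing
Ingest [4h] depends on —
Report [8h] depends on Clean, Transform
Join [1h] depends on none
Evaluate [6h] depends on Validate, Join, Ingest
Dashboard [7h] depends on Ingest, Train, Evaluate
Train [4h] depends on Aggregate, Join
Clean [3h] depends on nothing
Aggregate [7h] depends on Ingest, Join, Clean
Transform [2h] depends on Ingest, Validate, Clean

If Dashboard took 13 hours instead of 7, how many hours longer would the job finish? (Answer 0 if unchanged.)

6

Baseline: Ingest→Aggregate→Train→Dashboard = 4+7+4+7 = 22 → 22 hours.
Dashboard lies on that path, so at 13 hours the path becomes 28 hours.
The critical path is still Ingest→Aggregate→Train→Dashboard; finish is now 28 hours.
Change in finish: 28 − 22 = +6 hours.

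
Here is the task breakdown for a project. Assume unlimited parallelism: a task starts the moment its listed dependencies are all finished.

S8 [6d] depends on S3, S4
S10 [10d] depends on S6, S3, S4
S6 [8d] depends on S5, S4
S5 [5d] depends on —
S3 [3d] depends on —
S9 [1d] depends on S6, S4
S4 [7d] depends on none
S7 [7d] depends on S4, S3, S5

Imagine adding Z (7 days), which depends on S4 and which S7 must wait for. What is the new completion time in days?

25

Originally the job takes 25 days.
With Z inserted, S7 now waits for max(S4, S3, S5, Z).
New critical path: S4→S6→S10 = 7+8+10 = 25 ⇒ 25 days.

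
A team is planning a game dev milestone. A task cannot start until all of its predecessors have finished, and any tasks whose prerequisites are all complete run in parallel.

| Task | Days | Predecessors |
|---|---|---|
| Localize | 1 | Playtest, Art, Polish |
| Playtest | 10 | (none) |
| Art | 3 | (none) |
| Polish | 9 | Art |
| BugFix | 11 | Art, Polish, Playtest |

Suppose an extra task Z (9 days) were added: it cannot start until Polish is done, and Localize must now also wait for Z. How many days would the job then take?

Originally the job takes 23 days.
With Z inserted, Localize now waits for max(Playtest, Art, Polish, Z).
New critical path: Art→Polish→BugFix = 3+9+11 = 23 ⇒ 23 days.

23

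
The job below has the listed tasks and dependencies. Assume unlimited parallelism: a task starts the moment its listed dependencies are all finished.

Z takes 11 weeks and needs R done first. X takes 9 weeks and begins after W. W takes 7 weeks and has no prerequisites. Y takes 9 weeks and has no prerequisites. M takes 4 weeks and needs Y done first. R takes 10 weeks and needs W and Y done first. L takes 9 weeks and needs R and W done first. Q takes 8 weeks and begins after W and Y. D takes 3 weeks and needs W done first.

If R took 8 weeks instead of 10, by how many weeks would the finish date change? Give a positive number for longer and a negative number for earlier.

The binding path is Y→R→Z = 9+10+11 = 30; finish at 30 weeks.
Since R is critical, the -2 change carries straight to that chain (now 28 weeks).
The critical path is still Y→R→Z; finish is now 28 weeks.
Change in finish: 28 − 30 = -2 weeks.

-2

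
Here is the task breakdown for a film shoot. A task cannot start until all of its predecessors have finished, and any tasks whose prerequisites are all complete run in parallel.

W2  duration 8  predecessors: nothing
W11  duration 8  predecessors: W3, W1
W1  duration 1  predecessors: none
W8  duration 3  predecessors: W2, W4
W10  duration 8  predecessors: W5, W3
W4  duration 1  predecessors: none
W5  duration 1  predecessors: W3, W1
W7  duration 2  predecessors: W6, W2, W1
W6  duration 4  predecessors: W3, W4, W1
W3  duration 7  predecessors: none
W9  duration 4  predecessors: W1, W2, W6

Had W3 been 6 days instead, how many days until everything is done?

As given, the longest chain is W3→W5→W10 = 7+1+8 = 16, so the finish is 16 days.
W3 is on the critical path; changing it to 6 makes that path 15 days.
No other chain overtakes it, so the finish is 15 days.

15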